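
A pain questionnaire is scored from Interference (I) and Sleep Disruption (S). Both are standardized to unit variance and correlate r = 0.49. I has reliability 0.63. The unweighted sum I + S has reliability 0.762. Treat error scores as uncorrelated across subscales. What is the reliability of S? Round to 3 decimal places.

Var(I+S) = 2 + 2·0.49 = 2.980.
True-score variance = ρ_I + ρ_S + 2·0.49, so 0.762 = (0.63 + ρ_S + 0.98) / 2.980.
ρ_S = 0.762·2.980 − 0.63 − 0.98 = 0.661.

0.661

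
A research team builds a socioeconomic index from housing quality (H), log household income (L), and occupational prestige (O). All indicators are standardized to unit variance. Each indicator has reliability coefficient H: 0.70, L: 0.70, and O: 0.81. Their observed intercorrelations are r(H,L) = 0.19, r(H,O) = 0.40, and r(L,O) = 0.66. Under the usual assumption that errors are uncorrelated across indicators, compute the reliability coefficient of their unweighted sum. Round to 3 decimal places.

0.856

Var(H+L+O) = 3 + 2·[0.19 + 0.40 + 0.66] = 3 + 2.5 = 5.5.
Because errors are independent across components, Cov(Tᵢ,Tⱼ) = Cov(Xᵢ,Xⱼ); the off-diagonal part of the true-score variance is the same as above.
True-score variance = [0.70 + 0.70 + 0.81] + 2.5 = 2.21 + 2.5 = 4.71.
Reliability = 4.71 / 5.5 = 0.856.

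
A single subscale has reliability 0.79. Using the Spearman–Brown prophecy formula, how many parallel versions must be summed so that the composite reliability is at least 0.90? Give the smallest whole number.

3

k ≥ ρ*(1−ρ₁)/(ρ₁(1−ρ*)) = 0.90·0.21 / (0.79·0.10) = 2.392.
Smallest integer k = 3.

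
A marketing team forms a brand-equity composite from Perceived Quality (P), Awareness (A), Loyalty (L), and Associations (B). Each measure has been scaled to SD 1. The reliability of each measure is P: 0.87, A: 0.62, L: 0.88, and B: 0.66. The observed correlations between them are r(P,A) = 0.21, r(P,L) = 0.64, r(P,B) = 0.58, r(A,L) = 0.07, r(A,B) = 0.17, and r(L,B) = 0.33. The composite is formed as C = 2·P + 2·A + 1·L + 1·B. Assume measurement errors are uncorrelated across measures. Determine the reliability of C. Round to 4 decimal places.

0.8625

Var(C) = 2² + 2² + 1 + 1 + 2·[4·0.21 + 2·0.64 + 2·0.58 + 2·0.07 + 2·0.17 + 0.33] = 10 + 8.18 = 18.18.
Because errors are independent across components, Cov(Tᵢ,Tⱼ) = Cov(Xᵢ,Xⱼ); the off-diagonal part of the true-score variance is the same as above.
True-score variance = [2²·0.87 + 2²·0.62 + 0.88 + 0.66] + 8.18 = 7.5 + 8.18 = 15.68.
Reliability = 15.68 / 18.18 = 0.8625.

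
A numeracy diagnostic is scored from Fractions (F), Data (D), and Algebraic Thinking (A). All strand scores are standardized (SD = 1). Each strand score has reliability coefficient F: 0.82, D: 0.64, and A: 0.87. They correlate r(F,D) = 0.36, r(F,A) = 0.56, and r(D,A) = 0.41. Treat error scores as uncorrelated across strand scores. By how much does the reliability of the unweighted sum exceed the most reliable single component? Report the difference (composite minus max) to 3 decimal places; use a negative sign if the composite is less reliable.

Var(sum) = 3 + 2.66 = 5.66; true-score variance = 2.33 + 2.66 = 4.99; composite reliability = 0.8816.
Max component reliability = 0.8700.
Difference = 0.8816 − 0.8700 = 0.012.

0.012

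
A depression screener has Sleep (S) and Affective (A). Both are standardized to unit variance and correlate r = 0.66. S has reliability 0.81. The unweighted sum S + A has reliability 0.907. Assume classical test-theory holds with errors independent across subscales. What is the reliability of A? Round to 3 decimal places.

Var(S+A) = 2 + 2·0.66 = 3.320.
True-score variance = ρ_S + ρ_A + 2·0.66, so 0.907 = (0.81 + ρ_A + 1.32) / 3.320.
ρ_A = 0.907·3.320 − 0.81 − 1.32 = 0.881.

0.881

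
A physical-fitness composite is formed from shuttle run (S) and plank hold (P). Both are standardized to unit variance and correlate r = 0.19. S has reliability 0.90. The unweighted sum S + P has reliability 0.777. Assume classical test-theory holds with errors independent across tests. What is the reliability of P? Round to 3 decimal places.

Var(S+P) = 2 + 2·0.19 = 2.380.
True-score variance = ρ_S + ρ_P + 2·0.19, so 0.777 = (0.90 + ρ_P + 0.38) / 2.380.
ρ_P = 0.777·2.380 − 0.90 − 0.38 = 0.569.

0.569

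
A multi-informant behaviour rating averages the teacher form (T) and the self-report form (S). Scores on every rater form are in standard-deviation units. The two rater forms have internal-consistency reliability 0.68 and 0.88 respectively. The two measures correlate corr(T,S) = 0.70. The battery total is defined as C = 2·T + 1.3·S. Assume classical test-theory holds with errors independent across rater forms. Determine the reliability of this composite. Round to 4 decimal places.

Var(C) = 2² + 1.3² + 2·[2.6·0.70] = 5.69 + 3.64 = 9.33.
Under uncorrelated errors the observed covariances equal the true-score covariances, so only the own-variance terms attenuate.
True-score variance = [2²·0.68 + 1.3²·0.88] + 3.64 = 4.2072 + 3.64 = 7.8472.
Reliability = 7.8472 / 9.33 = 0.8411.

0.8411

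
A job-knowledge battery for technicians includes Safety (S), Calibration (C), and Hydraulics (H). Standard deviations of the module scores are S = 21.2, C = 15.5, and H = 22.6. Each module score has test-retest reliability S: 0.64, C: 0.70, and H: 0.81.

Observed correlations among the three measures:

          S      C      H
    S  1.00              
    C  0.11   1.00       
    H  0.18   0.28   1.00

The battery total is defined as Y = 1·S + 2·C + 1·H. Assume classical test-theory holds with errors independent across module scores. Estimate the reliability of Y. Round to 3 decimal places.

Var(Y) = 21.2² + 2²·15.5² + 22.6² + 2·[2·21.2·15.5·0.11 + 21.2·22.6·0.18 + 2·15.5·22.6·0.28] = 1921.2 + 709.403 = 2630.6.
Under uncorrelated errors the observed covariances equal the true-score covariances, so only the own-variance terms attenuate.
True-score variance = [21.2²·0.64 + 2²·15.5²·0.70 + 22.6²·0.81] + 709.403 = 1374.06 + 709.403 = 2083.46.
Reliability = 2083.46 / 2630.6 = 0.792.

0.792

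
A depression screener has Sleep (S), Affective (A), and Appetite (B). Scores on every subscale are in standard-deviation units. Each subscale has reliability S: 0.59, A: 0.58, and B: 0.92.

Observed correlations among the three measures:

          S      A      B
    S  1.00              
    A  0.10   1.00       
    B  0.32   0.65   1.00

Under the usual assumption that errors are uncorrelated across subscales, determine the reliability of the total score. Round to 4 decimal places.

0.8230

Var(S+A+B) = 3 + 2·[0.10 + 0.32 + 0.65] = 3 + 2.14 = 5.14.
Because errors are independent across components, Cov(Tᵢ,Tⱼ) = Cov(Xᵢ,Xⱼ); the off-diagonal part of the true-score variance is the same as above.
True-score variance = [0.59 + 0.58 + 0.92] + 2.14 = 2.09 + 2.14 = 4.23.
Reliability = 4.23 / 5.14 = 0.8230.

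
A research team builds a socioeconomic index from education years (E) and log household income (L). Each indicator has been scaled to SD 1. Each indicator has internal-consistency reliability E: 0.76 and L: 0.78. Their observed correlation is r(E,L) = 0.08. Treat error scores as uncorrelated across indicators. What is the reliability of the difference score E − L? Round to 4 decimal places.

0.7500

Var(E−L) = 1 + 1 − 2·0.08 = 2 − 0.16 = 1.84.
With uncorrelated errors the cross-covariances are all true-score covariance, so they carry over unchanged; only the diagonal terms shrink to ρᵢσᵢ².
True-score variance = [0.76 + 0.78] − 0.16 = 1.54 − 0.16 = 1.38.
Reliability = 1.38 / 1.84 = 0.7500.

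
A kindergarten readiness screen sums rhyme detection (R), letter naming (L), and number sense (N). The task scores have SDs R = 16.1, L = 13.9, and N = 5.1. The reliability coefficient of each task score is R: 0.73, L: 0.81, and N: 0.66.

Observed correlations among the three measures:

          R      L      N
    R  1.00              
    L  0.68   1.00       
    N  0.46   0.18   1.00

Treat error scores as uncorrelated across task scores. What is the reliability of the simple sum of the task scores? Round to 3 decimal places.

Var(R+L+N) = 16.1² + 13.9² + 5.1² + 2·[16.1·13.9·0.68 + 16.1·5.1·0.46 + 13.9·5.1·0.18] = 478.43 + 405.416 = 883.846.
With uncorrelated errors the cross-covariances are all true-score covariance, so they carry over unchanged; only the diagonal terms shrink to ρᵢσᵢ².
True-score variance = [16.1²·0.73 + 13.9²·0.81 + 5.1²·0.66] + 405.416 = 362.89 + 405.416 = 768.306.
Reliability = 768.306 / 883.846 = 0.869.

0.869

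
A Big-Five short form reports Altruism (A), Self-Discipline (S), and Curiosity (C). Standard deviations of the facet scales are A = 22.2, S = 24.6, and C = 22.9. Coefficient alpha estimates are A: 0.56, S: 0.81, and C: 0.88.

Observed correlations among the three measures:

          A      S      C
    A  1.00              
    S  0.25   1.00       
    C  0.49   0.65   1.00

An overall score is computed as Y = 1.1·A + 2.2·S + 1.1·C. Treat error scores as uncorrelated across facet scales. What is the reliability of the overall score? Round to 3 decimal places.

Var(Y) = 1.1²·22.2² + 2.2²·24.6² + 1.1²·22.9² + 2·[2.42·22.2·24.6·0.25 + 1.21·22.2·22.9·0.49 + 2.42·24.6·22.9·0.65] = 4159.85 + 3035.91 = 7195.76.
Under uncorrelated errors the observed covariances equal the true-score covariances, so only the own-variance terms attenuate.
True-score variance = [1.1²·22.2²·0.56 + 2.2²·24.6²·0.81 + 1.1²·22.9²·0.88] + 3035.91 = 3264.81 + 3035.91 = 6300.72.
Reliability = 6300.72 / 7195.76 = 0.876.

0.876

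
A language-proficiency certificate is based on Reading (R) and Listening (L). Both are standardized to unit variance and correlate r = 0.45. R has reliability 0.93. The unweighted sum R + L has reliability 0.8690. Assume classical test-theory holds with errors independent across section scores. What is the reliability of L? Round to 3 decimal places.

Var(R+L) = 2 + 2·0.45 = 2.900.
True-score variance = ρ_R + ρ_L + 2·0.45, so 0.8690 = (0.93 + ρ_L + 0.90) / 2.900.
ρ_L = 0.8690·2.900 − 0.93 − 0.90 = 0.690.

0.690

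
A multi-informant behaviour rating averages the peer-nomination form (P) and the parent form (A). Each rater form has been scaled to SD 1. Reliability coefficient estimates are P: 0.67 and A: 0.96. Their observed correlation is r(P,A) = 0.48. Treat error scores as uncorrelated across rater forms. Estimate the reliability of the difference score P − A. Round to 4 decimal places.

0.6442

Var(P−A) = 1 + 1 − 2·0.48 = 2 − 0.96 = 1.04.
With uncorrelated errors the cross-covariances are all true-score covariance, so they carry over unchanged; only the diagonal terms shrink to ρᵢσᵢ².
True-score variance = [0.67 + 0.96] − 0.96 = 1.63 − 0.96 = 0.67.
Reliability = 0.67 / 1.04 = 0.6442.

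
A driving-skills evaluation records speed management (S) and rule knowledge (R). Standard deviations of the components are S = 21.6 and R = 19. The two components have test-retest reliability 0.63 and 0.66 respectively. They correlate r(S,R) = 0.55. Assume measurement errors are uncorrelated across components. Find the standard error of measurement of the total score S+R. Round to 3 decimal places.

17.186

Var(total) = 827.56 + 451.44 = 1279.
True-score variance = 532.193 + 451.44 = 983.633, so reliability = 0.7691.
Error variance = 1279 − 983.633 = 295.367; SEM = √295.367 = 17.186.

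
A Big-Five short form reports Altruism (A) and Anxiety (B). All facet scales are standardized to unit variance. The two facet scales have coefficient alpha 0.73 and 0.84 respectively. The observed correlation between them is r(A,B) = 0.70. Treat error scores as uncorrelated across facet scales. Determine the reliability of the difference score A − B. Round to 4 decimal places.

Var(A−B) = 1 + 1 − 2·0.70 = 2 − 1.4 = 0.6.
With uncorrelated errors the cross-covariances are all true-score covariance, so they carry over unchanged; only the diagonal terms shrink to ρᵢσᵢ².
True-score variance = [0.73 + 0.84] − 1.4 = 1.57 − 1.4 = 0.17.
Reliability = 0.17 / 0.6 = 0.2833.

0.2833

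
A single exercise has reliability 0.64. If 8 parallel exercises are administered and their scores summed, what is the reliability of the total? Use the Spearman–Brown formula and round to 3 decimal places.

ρ_k = kρ / (1 + (k−1)ρ) = 8·0.64 / (1 + 7·0.64) = 5.120 / 5.480 = 0.934.

0.934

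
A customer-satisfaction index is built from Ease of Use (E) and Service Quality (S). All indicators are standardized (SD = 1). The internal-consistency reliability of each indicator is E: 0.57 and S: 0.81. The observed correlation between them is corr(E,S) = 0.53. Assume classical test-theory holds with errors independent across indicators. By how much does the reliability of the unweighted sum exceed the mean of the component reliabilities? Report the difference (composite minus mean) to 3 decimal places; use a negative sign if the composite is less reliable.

Var(sum) = 2 + 1.06 = 3.06; true-score variance = 1.38 + 1.06 = 2.44; composite reliability = 0.7974.
Mean component reliability = 0.6900.
Difference = 0.7974 − 0.6900 = 0.107.

0.107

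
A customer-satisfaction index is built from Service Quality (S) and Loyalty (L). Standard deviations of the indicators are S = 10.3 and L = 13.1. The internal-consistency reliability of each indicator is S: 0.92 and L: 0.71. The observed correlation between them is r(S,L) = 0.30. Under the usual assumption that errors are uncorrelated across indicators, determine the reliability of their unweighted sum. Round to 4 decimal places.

0.8376

Var(S+L) = 10.3² + 13.1² + 2·[10.3·13.1·0.30] = 277.7 + 80.958 = 358.658.
Because errors are independent across components, Cov(Tᵢ,Tⱼ) = Cov(Xᵢ,Xⱼ); the off-diagonal part of the true-score variance is the same as above.
True-score variance = [10.3²·0.92 + 13.1²·0.71] + 80.958 = 219.446 + 80.958 = 300.404.
Reliability = 300.404 / 358.658 = 0.8376.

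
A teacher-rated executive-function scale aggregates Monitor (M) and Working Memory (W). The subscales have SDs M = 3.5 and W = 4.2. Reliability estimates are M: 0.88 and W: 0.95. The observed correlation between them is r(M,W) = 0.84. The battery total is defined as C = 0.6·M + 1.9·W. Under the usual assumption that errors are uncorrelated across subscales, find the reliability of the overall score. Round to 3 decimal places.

0.961

Var(C) = 0.6²·3.5² + 1.9²·4.2² + 2·[1.14·3.5·4.2·0.84] = 68.0904 + 28.1534 = 96.2438.
Under uncorrelated errors the observed covariances equal the true-score covariances, so only the own-variance terms attenuate.
True-score variance = [0.6²·3.5²·0.88 + 1.9²·4.2²·0.95] + 28.1534 = 64.3772 + 28.1534 = 92.5306.
Reliability = 92.5306 / 96.2438 = 0.961.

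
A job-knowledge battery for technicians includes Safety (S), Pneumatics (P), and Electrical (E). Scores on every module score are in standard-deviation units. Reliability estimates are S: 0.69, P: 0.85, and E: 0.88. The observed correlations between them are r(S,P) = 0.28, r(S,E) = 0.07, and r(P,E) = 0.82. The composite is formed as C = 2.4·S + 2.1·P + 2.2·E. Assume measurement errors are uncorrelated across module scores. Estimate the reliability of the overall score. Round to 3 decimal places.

Var(C) = 2.4² + 2.1² + 2.2² + 2·[5.04·0.28 + 5.28·0.07 + 4.62·0.82] = 15.01 + 11.1384 = 26.1484.
Because errors are independent across components, Cov(Tᵢ,Tⱼ) = Cov(Xᵢ,Xⱼ); the off-diagonal part of the true-score variance is the same as above.
True-score variance = [2.4²·0.69 + 2.1²·0.85 + 2.2²·0.88] + 11.1384 = 11.9821 + 11.1384 = 23.1205.
Reliability = 23.1205 / 26.1484 = 0.884.

0.884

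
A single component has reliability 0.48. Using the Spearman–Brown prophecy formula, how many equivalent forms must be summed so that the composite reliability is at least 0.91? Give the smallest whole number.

11

k ≥ ρ*(1−ρ₁)/(ρ₁(1−ρ*)) = 0.91·0.52 / (0.48·0.09) = 10.954.
Smallest integer k = 11.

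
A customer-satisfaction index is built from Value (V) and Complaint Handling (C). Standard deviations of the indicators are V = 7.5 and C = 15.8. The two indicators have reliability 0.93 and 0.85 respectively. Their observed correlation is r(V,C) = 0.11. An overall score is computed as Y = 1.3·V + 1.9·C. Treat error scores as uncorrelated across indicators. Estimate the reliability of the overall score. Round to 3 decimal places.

Var(Y) = 1.3²·7.5² + 1.9²·15.8² + 2·[2.47·7.5·15.8·0.11] = 996.263 + 64.3929 = 1060.66.
Because errors are independent across components, Cov(Tᵢ,Tⱼ) = Cov(Xᵢ,Xⱼ); the off-diagonal part of the true-score variance is the same as above.
True-score variance = [1.3²·7.5²·0.93 + 1.9²·15.8²·0.85] + 64.3929 = 854.428 + 64.3929 = 918.821.
Reliability = 918.821 / 1060.66 = 0.866.

0.866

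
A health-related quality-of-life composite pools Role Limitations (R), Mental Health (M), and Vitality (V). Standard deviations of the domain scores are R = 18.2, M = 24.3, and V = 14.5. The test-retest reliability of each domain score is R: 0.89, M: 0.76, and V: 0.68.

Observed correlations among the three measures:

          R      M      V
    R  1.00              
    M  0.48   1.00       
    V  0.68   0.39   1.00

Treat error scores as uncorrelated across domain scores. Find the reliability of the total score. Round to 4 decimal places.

0.8879

Var(R+M+V) = 18.2² + 24.3² + 14.5² + 2·[18.2·24.3·0.48 + 18.2·14.5·0.68 + 24.3·14.5·0.39] = 1131.98 + 1058.31 = 2190.29.
Because errors are independent across components, Cov(Tᵢ,Tⱼ) = Cov(Xᵢ,Xⱼ); the off-diagonal part of the true-score variance is the same as above.
True-score variance = [18.2²·0.89 + 24.3²·0.76 + 14.5²·0.68] + 1058.31 = 886.546 + 1058.31 = 1944.85.
Reliability = 1944.85 / 2190.29 = 0.8879.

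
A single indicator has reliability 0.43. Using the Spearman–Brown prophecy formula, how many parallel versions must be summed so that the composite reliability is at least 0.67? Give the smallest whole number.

k ≥ ρ*(1−ρ₁)/(ρ₁(1−ρ*)) = 0.67·0.57 / (0.43·0.33) = 2.691.
Smallest integer k = 3.

3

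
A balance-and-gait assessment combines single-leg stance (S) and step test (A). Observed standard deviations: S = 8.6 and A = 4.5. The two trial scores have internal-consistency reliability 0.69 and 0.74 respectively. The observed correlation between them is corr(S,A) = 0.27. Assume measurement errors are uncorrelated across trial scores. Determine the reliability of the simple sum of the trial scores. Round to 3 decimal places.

0.755

Var(S+A) = 8.6² + 4.5² + 2·[8.6·4.5·0.27] = 94.21 + 20.898 = 115.108.
Because errors are independent across components, Cov(Tᵢ,Tⱼ) = Cov(Xᵢ,Xⱼ); the off-diagonal part of the true-score variance is the same as above.
True-score variance = [8.6²·0.69 + 4.5²·0.74] + 20.898 = 66.0174 + 20.898 = 86.9154.
Reliability = 86.9154 / 115.108 = 0.755.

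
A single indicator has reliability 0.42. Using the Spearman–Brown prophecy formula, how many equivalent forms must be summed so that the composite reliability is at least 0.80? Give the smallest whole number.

6

k ≥ ρ*(1−ρ₁)/(ρ₁(1−ρ*)) = 0.80·0.58 / (0.42·0.20) = 5.524.
Smallest integer k = 6.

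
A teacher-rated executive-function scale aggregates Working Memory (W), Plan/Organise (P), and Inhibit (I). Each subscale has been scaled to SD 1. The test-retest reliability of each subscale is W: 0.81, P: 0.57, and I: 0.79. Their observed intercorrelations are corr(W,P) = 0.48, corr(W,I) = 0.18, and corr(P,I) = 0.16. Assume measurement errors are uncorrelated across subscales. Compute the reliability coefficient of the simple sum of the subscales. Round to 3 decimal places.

0.821

Var(W+P+I) = 3 + 2·[0.48 + 0.18 + 0.16] = 3 + 1.64 = 4.64.
Under uncorrelated errors the observed covariances equal the true-score covariances, so only the own-variance terms attenuate.
True-score variance = [0.81 + 0.57 + 0.79] + 1.64 = 2.17 + 1.64 = 3.81.
Reliability = 3.81 / 4.64 = 0.821.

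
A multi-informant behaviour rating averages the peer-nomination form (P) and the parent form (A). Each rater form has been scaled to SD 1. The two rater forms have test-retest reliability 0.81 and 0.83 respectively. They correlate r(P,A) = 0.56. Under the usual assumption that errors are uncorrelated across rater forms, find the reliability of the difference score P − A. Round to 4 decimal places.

Var(P−A) = 1 + 1 − 2·0.56 = 2 − 1.12 = 0.88.
Because errors are independent across components, Cov(Tᵢ,Tⱼ) = Cov(Xᵢ,Xⱼ); the off-diagonal part of the true-score variance is the same as above.
True-score variance = [0.81 + 0.83] − 1.12 = 1.64 − 1.12 = 0.52.
Reliability = 0.52 / 0.88 = 0.5909.

0.5909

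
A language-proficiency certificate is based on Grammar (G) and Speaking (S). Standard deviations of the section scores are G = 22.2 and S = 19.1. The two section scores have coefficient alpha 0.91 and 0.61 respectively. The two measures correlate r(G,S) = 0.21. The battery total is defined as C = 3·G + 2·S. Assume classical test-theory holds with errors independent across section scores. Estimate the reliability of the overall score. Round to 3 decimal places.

0.861

Var(C) = 3²·22.2² + 2²·19.1² + 2·[6·22.2·19.1·0.21] = 5894.8 + 1068.53 = 6963.33.
Because errors are independent across components, Cov(Tᵢ,Tⱼ) = Cov(Xᵢ,Xⱼ); the off-diagonal part of the true-score variance is the same as above.
True-score variance = [3²·22.2²·0.91 + 2²·19.1²·0.61] + 1068.53 = 4926.5 + 1068.53 = 5995.03.
Reliability = 5995.03 / 6963.33 = 0.861.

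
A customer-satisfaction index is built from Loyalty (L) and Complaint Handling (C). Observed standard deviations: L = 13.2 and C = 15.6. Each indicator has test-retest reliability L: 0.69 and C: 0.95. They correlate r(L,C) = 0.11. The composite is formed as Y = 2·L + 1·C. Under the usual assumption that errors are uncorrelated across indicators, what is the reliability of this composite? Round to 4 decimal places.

Var(Y) = 2²·13.2² + 15.6² + 2·[2·13.2·15.6·0.11] = 940.32 + 90.6048 = 1030.92.
Under uncorrelated errors the observed covariances equal the true-score covariances, so only the own-variance terms attenuate.
True-score variance = [2²·13.2²·0.69 + 15.6²·0.95] + 90.6048 = 712.094 + 90.6048 = 802.699.
Reliability = 802.699 / 1030.92 = 0.7786.

0.7786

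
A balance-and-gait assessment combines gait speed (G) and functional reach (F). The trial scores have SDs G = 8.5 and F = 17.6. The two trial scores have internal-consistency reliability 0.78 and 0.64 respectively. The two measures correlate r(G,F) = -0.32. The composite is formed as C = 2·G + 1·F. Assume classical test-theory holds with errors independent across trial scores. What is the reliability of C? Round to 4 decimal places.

0.5701

Var(C) = 2²·8.5² + 17.6² + 2·[2·8.5·17.6·(-0.32)] = 598.76 − 191.488 = 407.272.
Under uncorrelated errors the observed covariances equal the true-score covariances, so only the own-variance terms attenuate.
True-score variance = [2²·8.5²·0.78 + 17.6²·0.64] − 191.488 = 423.666 − 191.488 = 232.178.
Reliability = 232.178 / 407.272 = 0.5701.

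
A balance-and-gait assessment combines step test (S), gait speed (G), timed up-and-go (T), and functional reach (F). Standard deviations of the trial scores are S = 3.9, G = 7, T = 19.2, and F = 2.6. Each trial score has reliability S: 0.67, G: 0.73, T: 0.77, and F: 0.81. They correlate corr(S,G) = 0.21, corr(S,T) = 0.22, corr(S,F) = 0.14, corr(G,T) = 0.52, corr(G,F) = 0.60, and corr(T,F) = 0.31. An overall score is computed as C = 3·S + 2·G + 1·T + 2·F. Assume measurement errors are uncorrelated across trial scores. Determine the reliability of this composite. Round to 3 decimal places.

0.860

Var(C) = 3²·3.9² + 2²·7² + 19.2² + 2²·2.6² + 2·[6·3.9·7·0.21 + 3·3.9·19.2·0.22 + 6·3.9·2.6·0.14 + 2·7·19.2·0.52 + 4·7·2.6·0.60 + 2·19.2·2.6·0.31] = 728.57 + 613.486 = 1342.06.
Under uncorrelated errors the observed covariances equal the true-score covariances, so only the own-variance terms attenuate.
True-score variance = [3²·3.9²·0.67 + 2²·7²·0.73 + 19.2²·0.77 + 2²·2.6²·0.81] + 613.486 = 540.552 + 613.486 = 1154.04.
Reliability = 1154.04 / 1342.06 = 0.860.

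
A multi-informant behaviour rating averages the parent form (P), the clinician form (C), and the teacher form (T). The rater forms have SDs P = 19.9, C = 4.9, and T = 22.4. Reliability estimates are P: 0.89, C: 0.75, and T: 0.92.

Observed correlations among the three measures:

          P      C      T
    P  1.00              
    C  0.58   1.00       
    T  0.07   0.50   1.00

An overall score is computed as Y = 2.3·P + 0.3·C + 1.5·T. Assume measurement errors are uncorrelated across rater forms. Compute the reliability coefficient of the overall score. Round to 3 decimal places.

Var(Y) = 2.3²·19.9² + 0.3²·4.9² + 1.5²·22.4² + 2·[0.69·19.9·4.9·0.58 + 3.45·19.9·22.4·0.07 + 0.45·4.9·22.4·0.50] = 3226.01 + 342.741 = 3568.75.
With uncorrelated errors the cross-covariances are all true-score covariance, so they carry over unchanged; only the diagonal terms shrink to ρᵢσᵢ².
True-score variance = [2.3²·19.9²·0.89 + 0.3²·4.9²·0.75 + 1.5²·22.4²·0.92] + 342.741 = 2904.72 + 342.741 = 3247.46.
Reliability = 3247.46 / 3568.75 = 0.910.

0.910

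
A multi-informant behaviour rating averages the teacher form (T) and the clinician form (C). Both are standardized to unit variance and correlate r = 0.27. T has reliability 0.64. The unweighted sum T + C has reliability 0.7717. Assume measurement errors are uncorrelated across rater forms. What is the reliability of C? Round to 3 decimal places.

0.780

Var(T+C) = 2 + 2·0.27 = 2.540.
True-score variance = ρ_T + ρ_C + 2·0.27, so 0.7717 = (0.64 + ρ_C + 0.54) / 2.540.
ρ_C = 0.7717·2.540 − 0.64 − 0.54 = 0.780.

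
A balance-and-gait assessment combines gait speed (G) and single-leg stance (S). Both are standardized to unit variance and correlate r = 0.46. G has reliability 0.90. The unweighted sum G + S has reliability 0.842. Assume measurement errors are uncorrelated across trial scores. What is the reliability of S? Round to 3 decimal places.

0.639

Var(G+S) = 2 + 2·0.46 = 2.920.
True-score variance = ρ_G + ρ_S + 2·0.46, so 0.842 = (0.90 + ρ_S + 0.92) / 2.920.
ρ_S = 0.842·2.920 − 0.90 − 0.92 = 0.639.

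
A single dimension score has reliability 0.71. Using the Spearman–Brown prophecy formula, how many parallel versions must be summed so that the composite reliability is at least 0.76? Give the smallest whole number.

k ≥ ρ*(1−ρ₁)/(ρ₁(1−ρ*)) = 0.76·0.29 / (0.71·0.24) = 1.293.
Smallest integer k = 2.

2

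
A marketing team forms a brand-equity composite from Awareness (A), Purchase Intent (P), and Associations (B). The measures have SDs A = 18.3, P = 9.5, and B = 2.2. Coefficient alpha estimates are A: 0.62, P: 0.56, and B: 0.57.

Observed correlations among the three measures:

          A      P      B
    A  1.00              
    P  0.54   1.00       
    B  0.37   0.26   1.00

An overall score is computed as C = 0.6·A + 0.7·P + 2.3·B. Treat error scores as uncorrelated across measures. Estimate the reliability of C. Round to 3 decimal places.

Var(C) = 0.6²·18.3² + 0.7²·9.5² + 2.3²·2.2² + 2·[0.42·18.3·9.5·0.54 + 1.38·18.3·2.2·0.37 + 1.61·9.5·2.2·0.26] = 190.387 + 137.469 = 327.856.
With uncorrelated errors the cross-covariances are all true-score covariance, so they carry over unchanged; only the diagonal terms shrink to ρᵢσᵢ².
True-score variance = [0.6²·18.3²·0.62 + 0.7²·9.5²·0.56 + 2.3²·2.2²·0.57] + 137.469 = 114.106 + 137.469 = 251.575.
Reliability = 251.575 / 327.856 = 0.767.

0.767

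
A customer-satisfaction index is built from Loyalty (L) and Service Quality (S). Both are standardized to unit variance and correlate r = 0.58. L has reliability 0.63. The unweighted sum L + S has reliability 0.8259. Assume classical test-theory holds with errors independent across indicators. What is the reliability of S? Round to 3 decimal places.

0.820

Var(L+S) = 2 + 2·0.58 = 3.160.
True-score variance = ρ_L + ρ_S + 2·0.58, so 0.8259 = (0.63 + ρ_S + 1.16) / 3.160.
ρ_S = 0.8259·3.160 − 0.63 − 1.16 = 0.820.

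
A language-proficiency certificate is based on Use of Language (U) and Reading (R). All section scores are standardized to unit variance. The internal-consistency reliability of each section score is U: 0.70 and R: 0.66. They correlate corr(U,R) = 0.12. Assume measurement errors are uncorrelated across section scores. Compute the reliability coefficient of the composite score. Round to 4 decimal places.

Var(U+R) = 2 + 2·[0.12] = 2 + 0.24 = 2.24.
Because errors are independent across components, Cov(Tᵢ,Tⱼ) = Cov(Xᵢ,Xⱼ); the off-diagonal part of the true-score variance is the same as above.
True-score variance = [0.70 + 0.66] + 0.24 = 1.36 + 0.24 = 1.6.
Reliability = 1.6 / 2.24 = 0.7143.

0.7143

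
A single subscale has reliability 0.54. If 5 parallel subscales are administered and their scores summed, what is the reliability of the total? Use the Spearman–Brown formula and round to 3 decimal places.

0.854

ρ_k = kρ / (1 + (k−1)ρ) = 5·0.54 / (1 + 4·0.54) = 2.700 / 3.160 = 0.854.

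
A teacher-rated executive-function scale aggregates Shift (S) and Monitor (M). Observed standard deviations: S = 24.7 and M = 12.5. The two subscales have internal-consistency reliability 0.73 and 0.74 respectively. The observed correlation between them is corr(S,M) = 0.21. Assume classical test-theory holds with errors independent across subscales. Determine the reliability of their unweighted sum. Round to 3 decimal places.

Var(S+M) = 24.7² + 12.5² + 2·[24.7·12.5·0.21] = 766.34 + 129.675 = 896.015.
Because errors are independent across components, Cov(Tᵢ,Tⱼ) = Cov(Xᵢ,Xⱼ); the off-diagonal part of the true-score variance is the same as above.
True-score variance = [24.7²·0.73 + 12.5²·0.74] + 129.675 = 560.991 + 129.675 = 690.666.
Reliability = 690.666 / 896.015 = 0.771.

0.771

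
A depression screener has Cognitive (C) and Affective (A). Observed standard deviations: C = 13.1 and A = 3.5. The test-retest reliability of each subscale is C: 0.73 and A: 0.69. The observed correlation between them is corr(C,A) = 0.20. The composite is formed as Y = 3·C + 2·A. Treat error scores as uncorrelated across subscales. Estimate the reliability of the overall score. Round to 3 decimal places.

0.746

Var(Y) = 3²·13.1² + 2²·3.5² + 2·[6·13.1·3.5·0.20] = 1593.49 + 110.04 = 1703.53.
Under uncorrelated errors the observed covariances equal the true-score covariances, so only the own-variance terms attenuate.
True-score variance = [3²·13.1²·0.73 + 2²·3.5²·0.69] + 110.04 = 1161.29 + 110.04 = 1271.33.
Reliability = 1271.33 / 1703.53 = 0.746.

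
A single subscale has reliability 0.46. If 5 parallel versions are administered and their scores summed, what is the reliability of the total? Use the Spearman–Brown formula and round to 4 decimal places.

ρ_k = kρ / (1 + (k−1)ρ) = 5·0.46 / (1 + 4·0.46) = 2.300 / 2.840 = 0.8099.

0.8099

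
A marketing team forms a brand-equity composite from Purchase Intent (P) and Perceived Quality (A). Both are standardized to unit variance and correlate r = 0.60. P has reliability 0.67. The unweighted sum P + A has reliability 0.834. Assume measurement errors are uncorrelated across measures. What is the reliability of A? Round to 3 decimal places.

0.799

Var(P+A) = 2 + 2·0.60 = 3.200.
True-score variance = ρ_P + ρ_A + 2·0.60, so 0.834 = (0.67 + ρ_A + 1.20) / 3.200.
ρ_A = 0.834·3.200 − 0.67 − 1.20 = 0.799.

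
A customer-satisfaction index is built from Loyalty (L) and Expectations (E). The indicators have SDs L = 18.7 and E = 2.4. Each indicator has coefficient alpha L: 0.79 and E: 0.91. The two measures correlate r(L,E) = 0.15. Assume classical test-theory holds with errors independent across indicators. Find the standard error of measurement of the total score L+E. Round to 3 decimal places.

Var(total) = 355.45 + 13.464 = 368.914.
True-score variance = 281.497 + 13.464 = 294.961, so reliability = 0.7995.
Error variance = 368.914 − 294.961 = 73.9533; SEM = √73.9533 = 8.600.

8.600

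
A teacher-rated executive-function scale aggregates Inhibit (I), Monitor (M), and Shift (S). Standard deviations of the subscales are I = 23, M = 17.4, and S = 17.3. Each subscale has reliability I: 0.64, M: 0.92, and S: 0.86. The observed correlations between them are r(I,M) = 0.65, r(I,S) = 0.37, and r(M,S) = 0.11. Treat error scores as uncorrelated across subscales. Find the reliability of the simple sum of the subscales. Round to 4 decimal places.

Var(I+M+S) = 23² + 17.4² + 17.3² + 2·[23·17.4·0.65 + 23·17.3·0.37 + 17.4·17.3·0.11] = 1131.05 + 880.93 = 2011.98.
Under uncorrelated errors the observed covariances equal the true-score covariances, so only the own-variance terms attenuate.
True-score variance = [23²·0.64 + 17.4²·0.92 + 17.3²·0.86] + 880.93 = 874.489 + 880.93 = 1755.42.
Reliability = 1755.42 / 2011.98 = 0.8725.

0.8725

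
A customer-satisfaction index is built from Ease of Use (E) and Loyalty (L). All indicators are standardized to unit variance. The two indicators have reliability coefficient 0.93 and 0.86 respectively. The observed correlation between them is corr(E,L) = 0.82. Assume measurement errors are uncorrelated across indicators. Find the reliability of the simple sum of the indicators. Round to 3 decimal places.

Var(E+L) = 2 + 2·[0.82] = 2 + 1.64 = 3.64.
Under uncorrelated errors the observed covariances equal the true-score covariances, so only the own-variance terms attenuate.
True-score variance = [0.93 + 0.86] + 1.64 = 1.79 + 1.64 = 3.43.
Reliability = 3.43 / 3.64 = 0.942.

0.942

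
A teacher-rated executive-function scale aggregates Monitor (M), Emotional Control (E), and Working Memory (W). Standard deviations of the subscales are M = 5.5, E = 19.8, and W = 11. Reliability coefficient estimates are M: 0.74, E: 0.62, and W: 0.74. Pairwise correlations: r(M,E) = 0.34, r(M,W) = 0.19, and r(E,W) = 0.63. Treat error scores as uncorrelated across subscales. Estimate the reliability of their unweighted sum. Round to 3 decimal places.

0.794

Var(M+E+W) = 5.5² + 19.8² + 11² + 2·[5.5·19.8·0.34 + 5.5·11·0.19 + 19.8·11·0.63] = 543.29 + 371.47 = 914.76.
Under uncorrelated errors the observed covariances equal the true-score covariances, so only the own-variance terms attenuate.
True-score variance = [5.5²·0.74 + 19.8²·0.62 + 11²·0.74] + 371.47 = 354.99 + 371.47 = 726.46.
Reliability = 726.46 / 914.76 = 0.794.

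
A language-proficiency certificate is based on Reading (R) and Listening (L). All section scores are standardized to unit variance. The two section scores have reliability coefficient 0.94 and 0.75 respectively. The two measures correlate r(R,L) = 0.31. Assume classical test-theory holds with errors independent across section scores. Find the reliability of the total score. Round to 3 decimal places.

Var(R+L) = 2 + 2·[0.31] = 2 + 0.62 = 2.62.
With uncorrelated errors the cross-covariances are all true-score covariance, so they carry over unchanged; only the diagonal terms shrink to ρᵢσᵢ².
True-score variance = [0.94 + 0.75] + 0.62 = 1.69 + 0.62 = 2.31.
Reliability = 2.31 / 2.62 = 0.882.

0.882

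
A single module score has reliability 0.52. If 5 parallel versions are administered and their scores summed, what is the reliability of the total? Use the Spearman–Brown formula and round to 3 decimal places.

ρ_k = kρ / (1 + (k−1)ρ) = 5·0.52 / (1 + 4·0.52) = 2.600 / 3.080 = 0.844.

0.844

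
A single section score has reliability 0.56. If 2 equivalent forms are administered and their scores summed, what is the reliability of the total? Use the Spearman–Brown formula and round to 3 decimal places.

ρ_k = kρ / (1 + (k−1)ρ) = 2·0.56 / (1 + 1·0.56) = 1.120 / 1.560 = 0.718.

0.718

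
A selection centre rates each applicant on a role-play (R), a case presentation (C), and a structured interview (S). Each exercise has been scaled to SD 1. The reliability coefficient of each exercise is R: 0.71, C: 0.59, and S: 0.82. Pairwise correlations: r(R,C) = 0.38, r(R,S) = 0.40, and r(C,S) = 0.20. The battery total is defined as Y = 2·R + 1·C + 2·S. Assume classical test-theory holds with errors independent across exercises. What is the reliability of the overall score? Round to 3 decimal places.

0.842

Var(Y) = 2² + 1 + 2² + 2·[2·0.38 + 4·0.40 + 2·0.20] = 9 + 5.52 = 14.52.
Because errors are independent across components, Cov(Tᵢ,Tⱼ) = Cov(Xᵢ,Xⱼ); the off-diagonal part of the true-score variance is the same as above.
True-score variance = [2²·0.71 + 0.59 + 2²·0.82] + 5.52 = 6.71 + 5.52 = 12.23.
Reliability = 12.23 / 14.52 = 0.842.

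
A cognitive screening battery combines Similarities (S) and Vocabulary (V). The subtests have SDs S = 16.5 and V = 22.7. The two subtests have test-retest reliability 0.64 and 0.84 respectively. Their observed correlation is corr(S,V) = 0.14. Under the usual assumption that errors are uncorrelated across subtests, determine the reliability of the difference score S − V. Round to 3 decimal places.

Var(S−V) = 16.5² + 22.7² − 2·16.5·22.7·0.14 = 787.54 − 104.874 = 682.666.
With uncorrelated errors the cross-covariances are all true-score covariance, so they carry over unchanged; only the diagonal terms shrink to ρᵢσᵢ².
True-score variance = [16.5²·0.64 + 22.7²·0.84] − 104.874 = 607.084 − 104.874 = 502.21.
Reliability = 502.21 / 682.666 = 0.736.

0.736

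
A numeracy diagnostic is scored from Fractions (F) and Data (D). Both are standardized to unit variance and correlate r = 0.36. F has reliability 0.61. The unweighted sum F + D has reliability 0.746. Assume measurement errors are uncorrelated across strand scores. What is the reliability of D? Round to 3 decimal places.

Var(F+D) = 2 + 2·0.36 = 2.720.
True-score variance = ρ_F + ρ_D + 2·0.36, so 0.746 = (0.61 + ρ_D + 0.72) / 2.720.
ρ_D = 0.746·2.720 − 0.61 − 0.72 = 0.699.

0.699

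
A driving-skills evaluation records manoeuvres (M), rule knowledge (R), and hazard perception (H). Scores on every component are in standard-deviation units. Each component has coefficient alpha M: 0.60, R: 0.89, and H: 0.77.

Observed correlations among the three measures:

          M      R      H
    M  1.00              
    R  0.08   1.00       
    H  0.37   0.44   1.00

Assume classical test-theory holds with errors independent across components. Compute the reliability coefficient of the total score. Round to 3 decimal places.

Var(M+R+H) = 3 + 2·[0.08 + 0.37 + 0.44] = 3 + 1.78 = 4.78.
Because errors are independent across components, Cov(Tᵢ,Tⱼ) = Cov(Xᵢ,Xⱼ); the off-diagonal part of the true-score variance is the same as above.
True-score variance = [0.60 + 0.89 + 0.77] + 1.78 = 2.26 + 1.78 = 4.04.
Reliability = 4.04 / 4.78 = 0.845.

0.845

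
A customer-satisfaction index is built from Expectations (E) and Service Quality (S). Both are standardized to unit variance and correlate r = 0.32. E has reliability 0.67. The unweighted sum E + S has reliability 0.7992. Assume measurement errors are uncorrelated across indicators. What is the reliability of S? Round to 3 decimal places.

Var(E+S) = 2 + 2·0.32 = 2.640.
True-score variance = ρ_E + ρ_S + 2·0.32, so 0.7992 = (0.67 + ρ_S + 0.64) / 2.640.
ρ_S = 0.7992·2.640 − 0.67 − 0.64 = 0.800.

0.800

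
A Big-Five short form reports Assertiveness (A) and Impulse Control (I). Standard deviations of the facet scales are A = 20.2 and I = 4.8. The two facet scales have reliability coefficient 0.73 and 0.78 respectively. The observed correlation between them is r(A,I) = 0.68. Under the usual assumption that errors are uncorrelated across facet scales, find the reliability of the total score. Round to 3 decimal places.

0.795

Var(A+I) = 20.2² + 4.8² + 2·[20.2·4.8·0.68] = 431.08 + 131.866 = 562.946.
Under uncorrelated errors the observed covariances equal the true-score covariances, so only the own-variance terms attenuate.
True-score variance = [20.2²·0.73 + 4.8²·0.78] + 131.866 = 315.84 + 131.866 = 447.706.
Reliability = 447.706 / 562.946 = 0.795.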